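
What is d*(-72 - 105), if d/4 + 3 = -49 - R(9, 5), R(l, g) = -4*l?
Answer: 11328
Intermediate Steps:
d = -64 (d = -12 + 4*(-49 - (-4)*9) = -12 + 4*(-49 - 1*(-36)) = -12 + 4*(-49 + 36) = -12 + 4*(-13) = -12 - 52 = -64)
d*(-72 - 105) = -64*(-72 - 105) = -64*(-177) = 11328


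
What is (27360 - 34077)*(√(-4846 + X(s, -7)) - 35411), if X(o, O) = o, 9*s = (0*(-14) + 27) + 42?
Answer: 237855687 - 2239*I*√43545 ≈ 2.3786e+8 - 4.6722e+5*I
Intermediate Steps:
s = 23/3 (s = ((0*(-14) + 27) + 42)/9 = ((0 + 27) + 42)/9 = (27 + 42)/9 = (⅑)*69 = 23/3 ≈ 7.6667)
(27360 - 34077)*(√(-4846 + X(s, -7)) - 35411) = (27360 - 34077)*(√(-4846 + 23/3) - 35411) = -6717*(√(-14515/3) - 35411) = -6717*(I*√43545/3 - 35411) = -6717*(-35411 + I*√43545/3) = 237855687 - 2239*I*√43545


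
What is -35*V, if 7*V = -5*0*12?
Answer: 0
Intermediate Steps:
V = 0 (V = (-5*0*12)/7 = (0*12)/7 = (1/7)*0 = 0)
-35*V = -35*0 = 0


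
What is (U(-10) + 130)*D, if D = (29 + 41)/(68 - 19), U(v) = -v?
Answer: 200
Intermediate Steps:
D = 10/7 (D = 70/49 = 70*(1/49) = 10/7 ≈ 1.4286)
(U(-10) + 130)*D = (-1*(-10) + 130)*(10/7) = (10 + 130)*(10/7) = 140*(10/7) = 200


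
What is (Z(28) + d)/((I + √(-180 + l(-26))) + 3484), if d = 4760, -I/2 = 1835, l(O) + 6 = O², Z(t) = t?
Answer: -445284/17053 - 16758*√10/17053 ≈ -29.219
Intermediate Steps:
l(O) = -6 + O²
I = -3670 (I = -2*1835 = -3670)
(Z(28) + d)/((I + √(-180 + l(-26))) + 3484) = (28 + 4760)/((-3670 + √(-180 + (-6 + (-26)²))) + 3484) = 4788/((-3670 + √(-180 + (-6 + 676))) + 3484) = 4788/((-3670 + √(-180 + 670)) + 3484) = 4788/((-3670 + √490) + 3484) = 4788/((-3670 + 7*√10) + 3484) = 4788/(-186 + 7*√10)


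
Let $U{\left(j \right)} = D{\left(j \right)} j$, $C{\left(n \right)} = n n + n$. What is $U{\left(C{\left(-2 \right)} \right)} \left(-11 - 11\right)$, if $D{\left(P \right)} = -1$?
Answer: $44$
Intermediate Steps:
$C{\left(n \right)} = n + n^{2}$ ($C{\left(n \right)} = n^{2} + n = n + n^{2}$)
$U{\left(j \right)} = - j$
$U{\left(C{\left(-2 \right)} \right)} \left(-11 - 11\right) = - \left(-2\right) \left(1 - 2\right) \left(-11 - 11\right) = - \left(-2\right) \left(-1\right) \left(-22\right) = \left(-1\right) 2 \left(-22\right) = \left(-2\right) \left(-22\right) = 44$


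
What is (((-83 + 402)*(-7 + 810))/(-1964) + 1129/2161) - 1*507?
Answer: -2703149349/4244204 ≈ -636.90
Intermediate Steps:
(((-83 + 402)*(-7 + 810))/(-1964) + 1129/2161) - 1*507 = ((319*803)*(-1/1964) + 1129*(1/2161)) - 507 = (256157*(-1/1964) + 1129/2161) - 507 = (-256157/1964 + 1129/2161) - 507 = -551337921/4244204 - 507 = -2703149349/4244204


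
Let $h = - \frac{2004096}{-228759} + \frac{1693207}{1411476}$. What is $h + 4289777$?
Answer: $\frac{461706679440056159}{107629279428} \approx 4.2898 \cdot 10^{6}$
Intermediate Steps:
$h = \frac{1072023248603}{107629279428}$ ($h = \left(-2004096\right) \left(- \frac{1}{228759}\right) + 1693207 \cdot \frac{1}{1411476} = \frac{668032}{76253} + \frac{1693207}{1411476} = \frac{1072023248603}{107629279428} \approx 9.9603$)
$h + 4289777 = \frac{1072023248603}{107629279428} + 4289777 = \frac{461706679440056159}{107629279428}$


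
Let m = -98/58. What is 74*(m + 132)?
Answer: 279646/29 ≈ 9643.0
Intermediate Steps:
m = -49/29 (m = -98*1/58 = -49/29 ≈ -1.6897)
74*(m + 132) = 74*(-49/29 + 132) = 74*(3779/29) = 279646/29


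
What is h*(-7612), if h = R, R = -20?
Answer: 152240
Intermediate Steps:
h = -20
h*(-7612) = -20*(-7612) = 152240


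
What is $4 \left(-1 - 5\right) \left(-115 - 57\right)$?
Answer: $4128$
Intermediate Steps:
$4 \left(-1 - 5\right) \left(-115 - 57\right) = 4 \left(-6\right) \left(-172\right) = \left(-24\right) \left(-172\right) = 4128$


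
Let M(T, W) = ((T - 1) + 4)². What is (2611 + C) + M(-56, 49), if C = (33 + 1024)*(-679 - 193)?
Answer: -916284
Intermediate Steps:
C = -921704 (C = 1057*(-872) = -921704)
M(T, W) = (3 + T)² (M(T, W) = ((-1 + T) + 4)² = (3 + T)²)
(2611 + C) + M(-56, 49) = (2611 - 921704) + (3 - 56)² = -919093 + (-53)² = -919093 + 2809 = -916284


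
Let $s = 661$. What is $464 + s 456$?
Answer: $301880$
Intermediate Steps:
$464 + s 456 = 464 + 661 \cdot 456 = 464 + 301416 = 301880$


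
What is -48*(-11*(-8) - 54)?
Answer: -1632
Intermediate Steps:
-48*(-11*(-8) - 54) = -48*(88 - 54) = -48*34 = -1632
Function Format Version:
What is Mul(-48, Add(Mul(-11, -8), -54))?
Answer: -1632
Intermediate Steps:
Mul(-48, Add(Mul(-11, -8), -54)) = Mul(-48, Add(88, -54)) = Mul(-48, 34) = -1632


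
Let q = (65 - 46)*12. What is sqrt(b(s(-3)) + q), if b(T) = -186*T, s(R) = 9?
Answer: I*sqrt(1446) ≈ 38.026*I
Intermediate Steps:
q = 228 (q = 19*12 = 228)
sqrt(b(s(-3)) + q) = sqrt(-186*9 + 228) = sqrt(-1674 + 228) = sqrt(-1446) = I*sqrt(1446)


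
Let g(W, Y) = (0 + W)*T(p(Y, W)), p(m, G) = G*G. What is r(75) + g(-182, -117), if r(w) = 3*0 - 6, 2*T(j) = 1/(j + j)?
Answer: -4369/728 ≈ -6.0014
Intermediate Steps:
p(m, G) = G²
T(j) = 1/(4*j) (T(j) = 1/(2*(j + j)) = 1/(2*((2*j))) = (1/(2*j))/2 = 1/(4*j))
r(w) = -6 (r(w) = 0 - 6 = -6)
g(W, Y) = 1/(4*W) (g(W, Y) = (0 + W)*(1/(4*(W²))) = W*(1/(4*W²)) = 1/(4*W))
r(75) + g(-182, -117) = -6 + (¼)/(-182) = -6 + (¼)*(-1/182) = -6 - 1/728 = -4369/728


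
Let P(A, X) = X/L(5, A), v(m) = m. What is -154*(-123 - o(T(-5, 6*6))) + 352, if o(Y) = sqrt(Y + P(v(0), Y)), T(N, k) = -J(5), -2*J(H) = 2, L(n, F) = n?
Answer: 19294 + 154*sqrt(30)/5 ≈ 19463.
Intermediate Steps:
P(A, X) = X/5
J(H) = -1 (J(H) = -1/2*2 = -1)
T(N, k) = 1 (T(N, k) = -1*(-1) = 1)
o(Y) = sqrt(30)*sqrt(Y)/5 (o(Y) = sqrt(Y + Y/5) = sqrt(6*Y/5) = sqrt(30)*sqrt(Y)/5)
-154*(-123 - o(T(-5, 6*6))) + 352 = -154*(-123 - sqrt(30)*sqrt(1)/5) + 352 = -154*(-123 - sqrt(30)/5) + 352 = (18942 + 154*sqrt(30)/5) + 352 = 19294 + 154*sqrt(30)/5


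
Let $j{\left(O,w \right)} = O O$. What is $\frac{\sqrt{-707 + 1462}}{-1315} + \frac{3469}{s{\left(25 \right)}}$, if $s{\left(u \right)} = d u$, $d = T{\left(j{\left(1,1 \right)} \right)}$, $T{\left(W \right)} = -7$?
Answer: $- \frac{3469}{175} - \frac{\sqrt{755}}{1315} \approx -19.844$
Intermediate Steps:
$j{\left(O,w \right)} = O^{2}$
$d = -7$
$s{\left(u \right)} = - 7 u$
$\frac{\sqrt{-707 + 1462}}{-1315} + \frac{3469}{s{\left(25 \right)}} = \frac{\sqrt{-707 + 1462}}{-1315} + \frac{3469}{\left(-7\right) 25} = \sqrt{755} \left(- \frac{1}{1315}\right) + \frac{3469}{-175} = - \frac{\sqrt{755}}{1315} + 3469 \left(- \frac{1}{175}\right) = - \frac{\sqrt{755}}{1315} - \frac{3469}{175} = - \frac{3469}{175} - \frac{\sqrt{755}}{1315}$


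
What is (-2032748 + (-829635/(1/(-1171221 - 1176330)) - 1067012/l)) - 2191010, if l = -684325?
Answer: 1332795647119226287/684325 ≈ 1.9476e+12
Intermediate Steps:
(-2032748 + (-829635/(1/(-1171221 - 1176330)) - 1067012/l)) - 2191010 = (-2032748 + (-829635/(1/(-1171221 - 1176330)) - 1067012/(-684325))) - 2191010 = (-2032748 + (-829635/(1/(-2347551)) - 1067012*(-1/684325))) - 2191010 = (-2032748 + (-829635/(-1/2347551) + 1067012/684325)) - 2191010 = (-2032748 + (-829635*(-2347551) + 1067012/684325)) - 2191010 = (-2032748 + (1947610473885 + 1067012/684325)) - 2191010 = (-2032748 + 1332798537542419637/684325) - 2191010 = 1332797146482144537/684325 - 2191010 = 1332795647119226287/684325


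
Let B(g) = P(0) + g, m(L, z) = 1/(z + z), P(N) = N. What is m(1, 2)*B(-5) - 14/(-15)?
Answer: -19/60 ≈ -0.31667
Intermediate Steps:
m(L, z) = 1/(2*z)
B(g) = g (B(g) = 0 + g = g)
m(1, 2)*B(-5) - 14/(-15) = ((½)/2)*(-5) - 14/(-15) = ((½)*(½))*(-5) - 14*(-1/15) = (¼)*(-5) + 14/15 = -5/4 + 14/15 = -19/60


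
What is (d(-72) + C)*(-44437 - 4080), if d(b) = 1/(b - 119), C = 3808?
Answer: -35287724059/191 ≈ -1.8475e+8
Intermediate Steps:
d(b) = 1/(-119 + b)
(d(-72) + C)*(-44437 - 4080) = (1/(-119 - 72) + 3808)*(-44437 - 4080) = (1/(-191) + 3808)*(-48517) = (-1/191 + 3808)*(-48517) = (727327/191)*(-48517) = -35287724059/191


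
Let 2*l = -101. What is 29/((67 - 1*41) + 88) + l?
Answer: -2864/57 ≈ -50.246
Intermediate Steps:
l = -101/2 (l = (½)*(-101) = -101/2 ≈ -50.500)
29/((67 - 1*41) + 88) + l = 29/((67 - 1*41) + 88) - 101/2 = 29/((67 - 41) + 88) - 101/2 = 29/(26 + 88) - 101/2 = 29/114 - 101/2 = -2864/57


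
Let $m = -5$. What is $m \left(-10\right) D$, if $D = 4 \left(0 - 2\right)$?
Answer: $-400$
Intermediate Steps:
$D = -8$ ($D = 4 \left(-2\right) = -8$)
$m \left(-10\right) D = \left(-5\right) \left(-10\right) \left(-8\right) = 50 \left(-8\right) = -400$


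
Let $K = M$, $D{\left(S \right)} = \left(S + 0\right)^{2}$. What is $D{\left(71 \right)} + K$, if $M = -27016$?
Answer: $-21975$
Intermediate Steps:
$D{\left(S \right)} = S^{2}$
$K = -27016$
$D{\left(71 \right)} + K = 71^{2} - 27016 = 5041 - 27016 = -21975$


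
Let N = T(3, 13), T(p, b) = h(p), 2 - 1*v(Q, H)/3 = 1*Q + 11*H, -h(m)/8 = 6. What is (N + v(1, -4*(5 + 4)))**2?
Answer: 1306449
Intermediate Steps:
h(m) = -48 (h(m) = -8*6 = -48)
v(Q, H) = 6 - 33*H - 3*Q (v(Q, H) = 6 - 3*(1*Q + 11*H) = 6 - 3*(Q + 11*H) = 6 + (-33*H - 3*Q) = 6 - 33*H - 3*Q)
T(p, b) = -48
N = -48
(N + v(1, -4*(5 + 4)))**2 = (-48 + (6 - (-132)*(5 + 4) - 3*1))**2 = (-48 + (6 - (-132)*9 - 3))**2 = (-48 + (6 - 33*(-36) - 3))**2 = (-48 + (6 + 1188 - 3))**2 = (-48 + 1191)**2 = 1143**2 = 1306449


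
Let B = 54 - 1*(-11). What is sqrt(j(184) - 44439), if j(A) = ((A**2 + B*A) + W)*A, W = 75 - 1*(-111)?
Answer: sqrt(8419929) ≈ 2901.7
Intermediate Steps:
W = 186 (W = 75 + 111 = 186)
B = 65 (B = 54 + 11 = 65)
j(A) = A*(186 + A**2 + 65*A) (j(A) = ((A**2 + 65*A) + 186)*A = (186 + A**2 + 65*A)*A = A*(186 + A**2 + 65*A))
sqrt(j(184) - 44439) = sqrt(184*(186 + 184**2 + 65*184) - 44439) = sqrt(184*(186 + 33856 + 11960) - 44439) = sqrt(184*46002 - 44439) = sqrt(8464368 - 44439) = sqrt(8419929)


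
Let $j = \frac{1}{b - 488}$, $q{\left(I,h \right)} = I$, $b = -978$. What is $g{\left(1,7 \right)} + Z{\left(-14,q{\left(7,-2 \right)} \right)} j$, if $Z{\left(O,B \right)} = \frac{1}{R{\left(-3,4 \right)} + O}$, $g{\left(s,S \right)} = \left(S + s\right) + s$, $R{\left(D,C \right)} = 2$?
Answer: $\frac{158329}{17592} \approx 9.0001$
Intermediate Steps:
$g{\left(s,S \right)} = S + 2 s$
$j = - \frac{1}{1466}$ ($j = \frac{1}{-978 - 488} = \frac{1}{-1466} = - \frac{1}{1466} \approx -0.00068213$)
$Z{\left(O,B \right)} = \frac{1}{2 + O}$
$g{\left(1,7 \right)} + Z{\left(-14,q{\left(7,-2 \right)} \right)} j = \left(7 + 2 \cdot 1\right) + \frac{1}{2 - 14} \left(- \frac{1}{1466}\right) = \left(7 + 2\right) + \frac{1}{-12} \left(- \frac{1}{1466}\right) = 9 - - \frac{1}{17592} = 9 + \frac{1}{17592} = \frac{158329}{17592}$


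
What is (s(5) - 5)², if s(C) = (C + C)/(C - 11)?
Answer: 400/9 ≈ 44.444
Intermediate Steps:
s(C) = 2*C/(-11 + C) (s(C) = (2*C)/(-11 + C) = 2*C/(-11 + C))
(s(5) - 5)² = (2*5/(-11 + 5) - 5)² = (2*5/(-6) - 5)² = (2*5*(-⅙) - 5)² = (-5/3 - 5)² = (-20/3)² = 400/9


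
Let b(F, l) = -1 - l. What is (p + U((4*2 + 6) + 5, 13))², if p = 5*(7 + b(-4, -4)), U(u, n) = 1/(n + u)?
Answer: 2563201/1024 ≈ 2503.1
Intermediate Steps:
p = 50 (p = 5*(7 + (-1 - 1*(-4))) = 5*(7 + (-1 + 4)) = 5*(7 + 3) = 5*10 = 50)
(p + U((4*2 + 6) + 5, 13))² = (50 + 1/(13 + ((4*2 + 6) + 5)))² = (50 + 1/(13 + ((8 + 6) + 5)))² = (50 + 1/(13 + (14 + 5)))² = (50 + 1/(13 + 19))² = (50 + 1/32)² = (1601/32)² = 2563201/1024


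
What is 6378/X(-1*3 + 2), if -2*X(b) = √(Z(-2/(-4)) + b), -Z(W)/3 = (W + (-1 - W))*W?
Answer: -12756*√2 ≈ -18040.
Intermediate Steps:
Z(W) = 3*W (Z(W) = -3*(W + (-1 - W))*W = -(-3)*W = 3*W)
X(b) = -√(3/2 + b)/2 (X(b) = -√(3*(-2/(-4)) + b)/2 = -√(3*(-2*(-¼)) + b)/2 = -√(3*(½) + b)/2 = -√(3/2 + b)/2)
6378/X(-1*3 + 2) = 6378/((-√(6 + 4*(-1*3 + 2))/4)) = 6378/((-√(6 + 4*(-3 + 2))/4)) = 6378/((-√(6 + 4*(-1))/4)) = 6378/((-√(6 - 4)/4)) = 6378/((-√2/4)) = 6378*(-2*√2) = -12756*√2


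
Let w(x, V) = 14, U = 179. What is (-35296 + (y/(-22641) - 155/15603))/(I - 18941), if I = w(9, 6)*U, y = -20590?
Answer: 218747591849/101858802465 ≈ 2.1476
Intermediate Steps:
I = 2506 (I = 14*179 = 2506)
(-35296 + (y/(-22641) - 155/15603))/(I - 18941) = (-35296 + (-20590/(-22641) - 155/15603))/(2506 - 18941) = (-35296 + (-20590*(-1/22641) - 155*1/15603))/(-16435) = (-35296 + (20590/22641 - 155/15603))*(-1/16435) = (-35296 + 105918805/117755841)*(-1/16435) = -4156204245131/117755841*(-1/16435) = 218747591849/101858802465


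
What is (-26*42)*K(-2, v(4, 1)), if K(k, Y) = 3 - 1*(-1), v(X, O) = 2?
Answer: -4368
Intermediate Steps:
K(k, Y) = 4 (K(k, Y) = 3 + 1 = 4)
(-26*42)*K(-2, v(4, 1)) = -26*42*4 = -1092*4 = -4368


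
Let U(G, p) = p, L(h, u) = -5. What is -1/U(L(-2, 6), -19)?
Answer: 1/19 ≈ 0.052632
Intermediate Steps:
-1/U(L(-2, 6), -19) = -1/(-19) = -1*(-1/19) = 1/19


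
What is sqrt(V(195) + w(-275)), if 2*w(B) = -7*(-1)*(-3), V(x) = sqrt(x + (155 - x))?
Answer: sqrt(-42 + 4*sqrt(155))/2 ≈ 1.3964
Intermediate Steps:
V(x) = sqrt(155)
w(B) = -21/2 (w(B) = (-7*(-1)*(-3))/2 = (7*(-3))/2 = (1/2)*(-21) = -21/2)
sqrt(V(195) + w(-275)) = sqrt(sqrt(155) - 21/2) = sqrt(-21/2 + sqrt(155))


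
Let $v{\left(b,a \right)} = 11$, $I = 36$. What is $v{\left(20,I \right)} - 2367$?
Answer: $-2356$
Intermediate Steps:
$v{\left(20,I \right)} - 2367 = 11 - 2367 = -2356$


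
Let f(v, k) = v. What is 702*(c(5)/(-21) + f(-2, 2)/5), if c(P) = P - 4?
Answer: -10998/35 ≈ -314.23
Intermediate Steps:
c(P) = -4 + P
702*(c(5)/(-21) + f(-2, 2)/5) = 702*((-4 + 5)/(-21) - 2/5) = 702*(1*(-1/21) - 2*⅕) = 702*(-1/21 - ⅖) = 702*(-47/105) = -10998/35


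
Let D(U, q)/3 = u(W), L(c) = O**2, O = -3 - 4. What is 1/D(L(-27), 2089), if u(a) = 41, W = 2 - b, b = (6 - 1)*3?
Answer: 1/123 ≈ 0.0081301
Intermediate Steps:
b = 15 (b = 5*3 = 15)
O = -7
W = -13 (W = 2 - 1*15 = 2 - 15 = -13)
L(c) = 49 (L(c) = (-7)**2 = 49)
D(U, q) = 123 (D(U, q) = 3*41 = 123)
1/D(L(-27), 2089) = 1/123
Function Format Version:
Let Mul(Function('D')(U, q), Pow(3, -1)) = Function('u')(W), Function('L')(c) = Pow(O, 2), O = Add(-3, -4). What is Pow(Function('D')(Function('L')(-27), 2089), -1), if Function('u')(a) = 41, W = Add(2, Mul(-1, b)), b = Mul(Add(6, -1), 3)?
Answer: Rational(1, 123) ≈ 0.0081301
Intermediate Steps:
b = 15 (b = Mul(5, 3) = 15)
O = -7
W = -13 (W = Add(2, Mul(-1, 15)) = Add(2, -15) = -13)
Function('L')(c) = 49 (Function('L')(c) = Pow(-7, 2) = 49)
Function('D')(U, q) = 123 (Function('D')(U, q) = Mul(3, 41) = 123)
Pow(Function('D')(Function('L')(-27), 2089), -1) = Pow(123, -1) = Rational(1, 123)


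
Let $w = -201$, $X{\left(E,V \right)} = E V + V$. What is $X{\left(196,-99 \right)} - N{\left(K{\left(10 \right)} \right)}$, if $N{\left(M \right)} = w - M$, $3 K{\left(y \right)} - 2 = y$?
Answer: $-19298$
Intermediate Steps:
$X{\left(E,V \right)} = V + E V$
$K{\left(y \right)} = \frac{2}{3} + \frac{y}{3}$
$N{\left(M \right)} = -201 - M$
$X{\left(196,-99 \right)} - N{\left(K{\left(10 \right)} \right)} = - 99 \left(1 + 196\right) - \left(-201 - \left(\frac{2}{3} + \frac{1}{3} \cdot 10\right)\right) = \left(-99\right) 197 - \left(-201 - \left(\frac{2}{3} + \frac{10}{3}\right)\right) = -19503 - \left(-201 - 4\right) = -19503 - -205 = -19503 + 205 = -19298$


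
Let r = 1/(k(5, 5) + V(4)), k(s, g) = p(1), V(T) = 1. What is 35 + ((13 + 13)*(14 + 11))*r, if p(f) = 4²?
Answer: 1245/17 ≈ 73.235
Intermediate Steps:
p(f) = 16
k(s, g) = 16
r = 1/17 (r = 1/(16 + 1) = 1/17 ≈ 0.058824)
35 + ((13 + 13)*(14 + 11))*r = 35 + ((13 + 13)*(14 + 11))*(1/17) = 35 + (26*25)*(1/17) = 35 + 650*(1/17) = 35 + 650/17 = 1245/17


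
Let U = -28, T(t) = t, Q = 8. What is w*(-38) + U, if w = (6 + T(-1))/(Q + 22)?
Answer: -103/3 ≈ -34.333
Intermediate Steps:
w = ⅙ (w = (6 - 1)/(8 + 22) = 5/30 = 5*(1/30) = ⅙ ≈ 0.16667)
w*(-38) + U = (⅙)*(-38) - 28 = -19/3 - 28 = -103/3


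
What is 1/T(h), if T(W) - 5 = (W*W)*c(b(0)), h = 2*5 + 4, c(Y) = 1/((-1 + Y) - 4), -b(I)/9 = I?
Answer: -5/171 ≈ -0.029240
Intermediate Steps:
b(I) = -9*I
c(Y) = 1/(-5 + Y)
h = 14 (h = 10 + 4 = 14)
T(W) = 5 - W²/5 (T(W) = 5 + (W*W)/(-5 - 9*0) = 5 + W²/(-5 + 0) = 5 + W²/(-5) = 5 + W²*(-⅕) = 5 - W²/5)
1/T(h) = 1/(5 - ⅕*14²) = 1/(5 - ⅕*196) = 1/(5 - 196/5) = 1/(-171/5) = -5/171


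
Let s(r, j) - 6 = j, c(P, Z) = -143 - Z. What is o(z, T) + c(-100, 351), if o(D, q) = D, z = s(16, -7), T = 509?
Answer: -495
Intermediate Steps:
s(r, j) = 6 + j
z = -1 (z = 6 - 7 = -1)
o(z, T) + c(-100, 351) = -1 + (-143 - 1*351) = -1 + (-143 - 351) = -1 - 494 = -495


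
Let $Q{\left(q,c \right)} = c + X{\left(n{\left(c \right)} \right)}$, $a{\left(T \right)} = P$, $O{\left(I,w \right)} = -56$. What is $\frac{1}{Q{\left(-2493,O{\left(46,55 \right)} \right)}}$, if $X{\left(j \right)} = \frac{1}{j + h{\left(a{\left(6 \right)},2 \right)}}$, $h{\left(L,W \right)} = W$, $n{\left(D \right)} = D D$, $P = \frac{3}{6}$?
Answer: $- \frac{3138}{175727} \approx -0.017857$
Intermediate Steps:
$P = \frac{1}{2}$ ($P = 3 \cdot \frac{1}{6} = \frac{1}{2} \approx 0.5$)
$n{\left(D \right)} = D^{2}$
$a{\left(T \right)} = \frac{1}{2}$
$X{\left(j \right)} = \frac{1}{2 + j}$ ($X{\left(j \right)} = \frac{1}{j + 2} = \frac{1}{2 + j}$)
$Q{\left(q,c \right)} = c + \frac{1}{2 + c^{2}}$
$\frac{1}{Q{\left(-2493,O{\left(46,55 \right)} \right)}} = \frac{1}{-56 + \frac{1}{2 + \left(-56\right)^{2}}} = \frac{1}{-56 + \frac{1}{2 + 3136}} = \frac{1}{-56 + \frac{1}{3138}} = \frac{1}{- \frac{175727}{3138}} = - \frac{3138}{175727}$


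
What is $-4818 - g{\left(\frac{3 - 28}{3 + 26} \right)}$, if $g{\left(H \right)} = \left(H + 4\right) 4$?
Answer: $- \frac{140086}{29} \approx -4830.6$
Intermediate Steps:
$g{\left(H \right)} = 16 + 4 H$ ($g{\left(H \right)} = \left(4 + H\right) 4 = 16 + 4 H$)
$-4818 - g{\left(\frac{3 - 28}{3 + 26} \right)} = -4818 - \left(16 + 4 \frac{3 - 28}{3 + 26}\right) = -4818 - \left(16 + 4 \left(- \frac{25}{29}\right)\right) = -4818 - \left(16 - \frac{100}{29}\right) = -4818 - \frac{364}{29} = - \frac{140086}{29}$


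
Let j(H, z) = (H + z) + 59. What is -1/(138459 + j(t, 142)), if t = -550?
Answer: -1/138110 ≈ -7.2406e-6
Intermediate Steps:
j(H, z) = 59 + H + z
-1/(138459 + j(t, 142)) = -1/(138459 + (59 - 550 + 142)) = -1/(138459 - 349) = -1/138110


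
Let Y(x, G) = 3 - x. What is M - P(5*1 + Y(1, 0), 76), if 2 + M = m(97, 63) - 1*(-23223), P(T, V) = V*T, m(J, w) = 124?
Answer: 22813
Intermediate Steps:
P(T, V) = T*V
M = 23345 (M = -2 + (124 - 1*(-23223)) = -2 + (124 + 23223) = -2 + 23347 = 23345)
M - P(5*1 + Y(1, 0), 76) = 23345 - (5*1 + (3 - 1*1))*76 = 23345 - (5 + (3 - 1))*76 = 23345 - (5 + 2)*76 = 23345 - 7*76 = 23345 - 1*532 = 23345 - 532 = 22813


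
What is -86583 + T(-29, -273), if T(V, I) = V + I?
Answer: -86885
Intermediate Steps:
T(V, I) = I + V
-86583 + T(-29, -273) = -86583 + (-273 - 29) = -86583 - 302 = -86885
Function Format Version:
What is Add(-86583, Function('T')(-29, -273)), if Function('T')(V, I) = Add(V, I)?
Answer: -86885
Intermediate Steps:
Function('T')(V, I) = Add(I, V)
Add(-86583, Function('T')(-29, -273)) = Add(-86583, Add(-273, -29)) = Add(-86583, -302) = -86885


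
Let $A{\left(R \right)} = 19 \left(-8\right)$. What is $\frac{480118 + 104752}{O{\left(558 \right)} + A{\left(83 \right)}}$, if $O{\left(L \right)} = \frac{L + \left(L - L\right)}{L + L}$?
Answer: $- \frac{1169740}{303} \approx -3860.5$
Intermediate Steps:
$A{\left(R \right)} = -152$
$O{\left(L \right)} = \frac{1}{2}$ ($O{\left(L \right)} = \frac{L + 0}{2 L} = L \frac{1}{2 L} = \frac{1}{2}$)
$\frac{480118 + 104752}{O{\left(558 \right)} + A{\left(83 \right)}} = \frac{480118 + 104752}{\frac{1}{2} - 152} = \frac{584870}{- \frac{303}{2}} = 584870 \left(- \frac{2}{303}\right) = - \frac{1169740}{303}$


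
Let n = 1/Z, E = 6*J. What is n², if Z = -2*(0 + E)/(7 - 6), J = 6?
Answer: 1/5184 ≈ 0.00019290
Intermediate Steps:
E = 36 (E = 6*6 = 36)
Z = -72 (Z = -2*(0 + 36)/(7 - 6) = -72/1 = -72 ≈ -72.000)
n = -1/72 (n = 1/(-72) = -1/72 ≈ -0.013889)
n² = (-1/72)² = 1/5184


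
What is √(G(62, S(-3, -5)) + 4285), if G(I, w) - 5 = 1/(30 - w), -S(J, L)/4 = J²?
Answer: √18687306/66 ≈ 65.498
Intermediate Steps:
S(J, L) = -4*J²
G(I, w) = 5 + 1/(30 - w)
√(G(62, S(-3, -5)) + 4285) = √((-151 + 5*(-4*(-3)²))/(-30 - 4*(-3)²) + 4285) = √((-151 + 5*(-4*9))/(-30 - 4*9) + 4285) = √((-151 + 5*(-36))/(-30 - 36) + 4285) = √((-151 - 180)/(-66) + 4285) = √(-1/66*(-331) + 4285) = √(331/66 + 4285) = √(283141/66) = √18687306/66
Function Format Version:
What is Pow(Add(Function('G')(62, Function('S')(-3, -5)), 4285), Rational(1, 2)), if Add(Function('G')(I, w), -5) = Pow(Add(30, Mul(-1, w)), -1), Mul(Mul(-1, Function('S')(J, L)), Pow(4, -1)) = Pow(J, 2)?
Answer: Mul(Rational(1, 66), Pow(18687306, Rational(1, 2))) ≈ 65.498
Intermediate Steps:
Function('S')(J, L) = Mul(-4, Pow(J, 2))
Function('G')(I, w) = Add(5, Pow(Add(30, Mul(-1, w)), -1))
Pow(Add(Function('G')(62, Function('S')(-3, -5)), 4285), Rational(1, 2)) = Pow(Add(Mul(Pow(Add(-30, Mul(-4, Pow(-3, 2))), -1), Add(-151, Mul(5, Mul(-4, Pow(-3, 2))))), 4285), Rational(1, 2)) = Pow(Add(Mul(Pow(Add(-30, Mul(-4, 9)), -1), Add(-151, Mul(5, Mul(-4, 9)))), 4285), Rational(1, 2)) = Pow(Add(Mul(Pow(Add(-30, -36), -1), Add(-151, Mul(5, -36))), 4285), Rational(1, 2)) = Pow(Add(Mul(Pow(-66, -1), Add(-151, -180)), 4285), Rational(1, 2)) = Pow(Add(Mul(Rational(-1, 66), -331), 4285), Rational(1, 2)) = Pow(Add(Rational(331, 66), 4285), Rational(1, 2)) = Pow(Rational(283141, 66), Rational(1, 2)) = Mul(Rational(1, 66), Pow(18687306, Rational(1, 2)))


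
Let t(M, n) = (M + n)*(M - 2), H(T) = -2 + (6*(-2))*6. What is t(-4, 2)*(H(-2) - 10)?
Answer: -1008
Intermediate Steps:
H(T) = -74 (H(T) = -2 - 12*6 = -2 - 72 = -74)
t(M, n) = (-2 + M)*(M + n) (t(M, n) = (M + n)*(-2 + M) = (-2 + M)*(M + n))
t(-4, 2)*(H(-2) - 10) = ((-4)**2 - 2*(-4) - 2*2 - 4*2)*(-74 - 10) = (16 + 8 - 4 - 8)*(-84) = 12*(-84) = -1008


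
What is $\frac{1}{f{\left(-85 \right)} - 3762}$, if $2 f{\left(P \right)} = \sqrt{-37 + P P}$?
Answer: $- \frac{1254}{4716949} - \frac{\sqrt{1797}}{14150847} \approx -0.00026885$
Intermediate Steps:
$f{\left(P \right)} = \frac{\sqrt{-37 + P^{2}}}{2}$ ($f{\left(P \right)} = \frac{\sqrt{-37 + P P}}{2} = \frac{\sqrt{-37 + P^{2}}}{2}$)
$\frac{1}{f{\left(-85 \right)} - 3762} = \frac{1}{\frac{\sqrt{-37 + \left(-85\right)^{2}}}{2} - 3762} = \frac{1}{\frac{\sqrt{-37 + 7225}}{2} - 3762} = \frac{1}{\frac{\sqrt{7188}}{2} - 3762} = \frac{1}{\frac{2 \sqrt{1797}}{2} - 3762} = \frac{1}{\sqrt{1797} - 3762} = \frac{1}{-3762 + \sqrt{1797}}$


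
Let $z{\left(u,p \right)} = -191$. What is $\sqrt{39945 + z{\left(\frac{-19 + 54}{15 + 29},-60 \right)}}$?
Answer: $\sqrt{39754} \approx 199.38$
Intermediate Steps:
$\sqrt{39945 + z{\left(\frac{-19 + 54}{15 + 29},-60 \right)}} = \sqrt{39945 - 191} = \sqrt{39754}$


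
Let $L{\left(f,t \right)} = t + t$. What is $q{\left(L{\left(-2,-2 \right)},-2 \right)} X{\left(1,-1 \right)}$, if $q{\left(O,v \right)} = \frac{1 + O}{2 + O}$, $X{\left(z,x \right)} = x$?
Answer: $- \frac{3}{2} \approx -1.5$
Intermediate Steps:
$L{\left(f,t \right)} = 2 t$
$q{\left(O,v \right)} = \frac{1 + O}{2 + O}$
$q{\left(L{\left(-2,-2 \right)},-2 \right)} X{\left(1,-1 \right)} = \frac{1 + 2 \left(-2\right)}{2 + 2 \left(-2\right)} \left(-1\right) = \frac{1 - 4}{2 - 4} \left(-1\right) = \frac{1}{-2} \left(-3\right) \left(-1\right) = \left(- \frac{1}{2}\right) \left(-3\right) \left(-1\right) = \frac{3}{2} \left(-1\right) = - \frac{3}{2}$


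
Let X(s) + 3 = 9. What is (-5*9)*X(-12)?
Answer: -270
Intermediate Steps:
X(s) = 6 (X(s) = -3 + 9 = 6)
(-5*9)*X(-12) = -5*9*6 = -45*6 = -270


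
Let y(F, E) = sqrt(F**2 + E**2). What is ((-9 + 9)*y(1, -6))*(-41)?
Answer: 0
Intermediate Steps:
y(F, E) = sqrt(E**2 + F**2)
((-9 + 9)*y(1, -6))*(-41) = ((-9 + 9)*sqrt((-6)**2 + 1**2))*(-41) = (0*sqrt(36 + 1))*(-41) = (0*sqrt(37))*(-41) = 0*(-41) = 0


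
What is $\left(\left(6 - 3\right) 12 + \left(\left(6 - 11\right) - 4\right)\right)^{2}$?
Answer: $729$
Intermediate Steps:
$\left(\left(6 - 3\right) 12 + \left(\left(6 - 11\right) - 4\right)\right)^{2} = \left(\left(6 - 3\right) 12 - 9\right)^{2} = \left(3 \cdot 12 - 9\right)^{2} = \left(36 - 9\right)^{2} = 27^{2} = 729$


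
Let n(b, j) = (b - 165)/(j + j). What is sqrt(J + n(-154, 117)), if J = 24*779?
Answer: sqrt(113738170)/78 ≈ 136.73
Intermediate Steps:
J = 18696
n(b, j) = (-165 + b)/(2*j) (n(b, j) = (-165 + b)/((2*j)) = (-165 + b)*(1/(2*j)) = (-165 + b)/(2*j))
sqrt(J + n(-154, 117)) = sqrt(18696 + (1/2)*(-165 - 154)/117) = sqrt(18696 + (1/2)*(1/117)*(-319)) = sqrt(18696 - 319/234) = sqrt(4374545/234) = sqrt(113738170)/78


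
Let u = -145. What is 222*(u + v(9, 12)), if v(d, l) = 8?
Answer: -30414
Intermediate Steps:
222*(u + v(9, 12)) = 222*(-145 + 8) = 222*(-137) = -30414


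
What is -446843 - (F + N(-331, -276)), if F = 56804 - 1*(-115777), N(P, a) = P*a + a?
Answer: -710504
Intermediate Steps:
N(P, a) = a + P*a
F = 172581 (F = 56804 + 115777 = 172581)
-446843 - (F + N(-331, -276)) = -446843 - (172581 - 276*(1 - 331)) = -446843 - (172581 - 276*(-330)) = -446843 - (172581 + 91080) = -446843 - 1*263661 = -446843 - 263661 = -710504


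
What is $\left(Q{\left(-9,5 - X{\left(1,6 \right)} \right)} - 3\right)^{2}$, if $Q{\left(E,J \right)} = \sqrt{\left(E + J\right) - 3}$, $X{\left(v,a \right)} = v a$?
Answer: $\left(3 - i \sqrt{13}\right)^{2} \approx -4.0 - 21.633 i$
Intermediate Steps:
$X{\left(v,a \right)} = a v$
$Q{\left(E,J \right)} = \sqrt{-3 + E + J}$
$\left(Q{\left(-9,5 - X{\left(1,6 \right)} \right)} - 3\right)^{2} = \left(\sqrt{-3 - 9 + \left(5 - 6 \cdot 1\right)} - 3\right)^{2} = \left(\sqrt{-3 - 9 + \left(5 - 6\right)} - 3\right)^{2} = \left(\sqrt{-3 - 9 - 1} - 3\right)^{2} = \left(\sqrt{-13} - 3\right)^{2} = \left(i \sqrt{13} - 3\right)^{2} = \left(-3 + i \sqrt{13}\right)^{2}$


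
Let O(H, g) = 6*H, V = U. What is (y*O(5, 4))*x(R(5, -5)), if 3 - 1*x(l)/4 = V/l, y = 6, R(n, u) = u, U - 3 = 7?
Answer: 3600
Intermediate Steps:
U = 10 (U = 3 + 7 = 10)
V = 10
x(l) = 12 - 40/l
(y*O(5, 4))*x(R(5, -5)) = (6*(6*5))*(12 - 40/(-5)) = (6*30)*(12 - 40*(-1/5)) = 180*(12 + 8) = 180*20 = 3600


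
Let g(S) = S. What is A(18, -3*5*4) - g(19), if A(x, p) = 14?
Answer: -5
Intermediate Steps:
A(18, -3*5*4) - g(19) = 14 - 1*19 = 14 - 19 = -5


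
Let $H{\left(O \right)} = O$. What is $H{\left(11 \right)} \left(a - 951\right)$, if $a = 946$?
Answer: $-55$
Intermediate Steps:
$H{\left(11 \right)} \left(a - 951\right) = 11 \left(946 - 951\right) = 11 \left(-5\right) = -55$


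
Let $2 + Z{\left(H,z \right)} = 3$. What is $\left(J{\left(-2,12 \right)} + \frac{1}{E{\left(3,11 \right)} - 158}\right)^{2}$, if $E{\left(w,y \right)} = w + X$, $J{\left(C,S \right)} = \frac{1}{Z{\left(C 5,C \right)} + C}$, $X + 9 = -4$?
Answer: $\frac{28561}{28224} \approx 1.0119$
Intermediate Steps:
$X = -13$ ($X = -9 - 4 = -13$)
$Z{\left(H,z \right)} = 1$ ($Z{\left(H,z \right)} = -2 + 3 = 1$)
$J{\left(C,S \right)} = \frac{1}{1 + C}$
$E{\left(w,y \right)} = -13 + w$ ($E{\left(w,y \right)} = w - 13 = -13 + w$)
$\left(J{\left(-2,12 \right)} + \frac{1}{E{\left(3,11 \right)} - 158}\right)^{2} = \left(\frac{1}{1 - 2} + \frac{1}{\left(-13 + 3\right) - 158}\right)^{2} = \left(\frac{1}{-1} + \frac{1}{-10 - 158}\right)^{2} = \left(-1 + \frac{1}{-168}\right)^{2} = \left(-1 - \frac{1}{168}\right)^{2} = \left(- \frac{169}{168}\right)^{2} = \frac{28561}{28224}$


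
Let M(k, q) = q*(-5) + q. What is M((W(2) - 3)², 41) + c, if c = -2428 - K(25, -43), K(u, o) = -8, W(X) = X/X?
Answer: -2584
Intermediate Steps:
W(X) = 1
c = -2420 (c = -2428 - 1*(-8) = -2428 + 8 = -2420)
M(k, q) = -4*q (M(k, q) = -5*q + q = -4*q)
M((W(2) - 3)², 41) + c = -4*41 - 2420 = -164 - 2420 = -2584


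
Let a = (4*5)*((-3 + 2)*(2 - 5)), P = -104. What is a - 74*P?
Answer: 7756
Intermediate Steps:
a = 60 (a = 20*(-1*(-3)) = 20*3 = 60)
a - 74*P = 60 - 74*(-104) = 60 + 7696 = 7756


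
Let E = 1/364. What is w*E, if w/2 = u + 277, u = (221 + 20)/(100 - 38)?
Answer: 17415/11284 ≈ 1.5433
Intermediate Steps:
u = 241/62 ≈ 3.8871
E = 1/364 ≈ 0.0027473
w = 17415/31 (w = 2*(241/62 + 277) = 2*(17415/62) = 17415/31 ≈ 561.77)
w*E = (17415/31)*(1/364) = 17415/11284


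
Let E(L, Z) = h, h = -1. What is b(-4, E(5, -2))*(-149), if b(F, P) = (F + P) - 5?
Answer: 1490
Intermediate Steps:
E(L, Z) = -1
b(F, P) = -5 + F + P
b(-4, E(5, -2))*(-149) = (-5 - 4 - 1)*(-149) = -10*(-149) = 1490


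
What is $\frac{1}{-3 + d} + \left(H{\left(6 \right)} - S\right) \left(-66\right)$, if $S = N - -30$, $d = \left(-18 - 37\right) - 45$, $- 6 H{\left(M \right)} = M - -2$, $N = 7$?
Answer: $\frac{260589}{103} \approx 2530.0$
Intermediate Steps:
$H{\left(M \right)} = - \frac{1}{3} - \frac{M}{6}$ ($H{\left(M \right)} = - \frac{M - -2}{6} = - \frac{M + 2}{6} = - \frac{2 + M}{6} = - \frac{1}{3} - \frac{M}{6}$)
$d = -100$ ($d = -55 - 45 = -100$)
$S = 37$ ($S = 7 - -30 = 7 + 30 = 37$)
$\frac{1}{-3 + d} + \left(H{\left(6 \right)} - S\right) \left(-66\right) = \frac{1}{-3 - 100} + \left(\left(- \frac{1}{3} - 1\right) - 37\right) \left(-66\right) = \frac{1}{-103} + \left(\left(- \frac{1}{3} - 1\right) - 37\right) \left(-66\right) = - \frac{1}{103} + \left(- \frac{4}{3} - 37\right) \left(-66\right) = - \frac{1}{103} - -2530 = - \frac{1}{103} + 2530 = \frac{260589}{103}$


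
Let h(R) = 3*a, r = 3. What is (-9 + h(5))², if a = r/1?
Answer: 0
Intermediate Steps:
a = 3 (a = 3/1 = 3*1 = 3)
h(R) = 9 (h(R) = 3*3 = 9)
(-9 + h(5))² = (-9 + 9)² = 0² = 0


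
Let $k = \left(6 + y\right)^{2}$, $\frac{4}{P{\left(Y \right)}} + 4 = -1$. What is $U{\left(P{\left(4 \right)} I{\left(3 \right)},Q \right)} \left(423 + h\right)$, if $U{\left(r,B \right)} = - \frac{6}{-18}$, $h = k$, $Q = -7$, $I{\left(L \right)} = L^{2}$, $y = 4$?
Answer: $\frac{523}{3} \approx 174.33$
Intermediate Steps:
$P{\left(Y \right)} = - \frac{4}{5}$ ($P{\left(Y \right)} = \frac{4}{-4 - 1} = \frac{4}{-5} = 4 \left(- \frac{1}{5}\right) = - \frac{4}{5}$)
$k = 100$ ($k = \left(6 + 4\right)^{2} = 10^{2} = 100$)
$h = 100$
$U{\left(r,B \right)} = \frac{1}{3}$ ($U{\left(r,B \right)} = \left(-6\right) \left(- \frac{1}{18}\right) = \frac{1}{3}$)
$U{\left(P{\left(4 \right)} I{\left(3 \right)},Q \right)} \left(423 + h\right) = \frac{423 + 100}{3} = \frac{1}{3} \cdot 523 = \frac{523}{3}$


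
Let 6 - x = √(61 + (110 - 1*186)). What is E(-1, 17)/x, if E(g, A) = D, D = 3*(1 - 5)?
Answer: -24/17 - 4*I*√15/17 ≈ -1.4118 - 0.91129*I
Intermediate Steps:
D = -12 (D = 3*(-4) = -12)
E(g, A) = -12
x = 6 - I*√15 (x = 6 - √(61 + (110 - 1*186)) = 6 - √(61 + (110 - 186)) = 6 - √(61 - 76) = 6 - √(-15) = 6 - I*√15 ≈ 6.0 - 3.873*I)
E(-1, 17)/x = -12/(6 - I*√15)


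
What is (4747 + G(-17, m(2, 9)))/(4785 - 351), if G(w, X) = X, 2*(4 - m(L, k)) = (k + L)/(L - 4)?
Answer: 19015/17736 ≈ 1.0721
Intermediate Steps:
m(L, k) = 4 - (L + k)/(2*(-4 + L)) (m(L, k) = 4 - (k + L)/(2*(L - 4)) = 4 - (L + k)/(2*(-4 + L)))
(4747 + G(-17, m(2, 9)))/(4785 - 351) = (4747 + (-32 - 1*9 + 7*2)/(2*(-4 + 2)))/(4785 - 351) = (4747 + (1/2)*(-32 - 9 + 14)/(-2))/4434 = (4747 + (1/2)*(-1/2)*(-27))*(1/4434) = (4747 + 27/4)*(1/4434) = (19015/4)*(1/4434) = 19015/17736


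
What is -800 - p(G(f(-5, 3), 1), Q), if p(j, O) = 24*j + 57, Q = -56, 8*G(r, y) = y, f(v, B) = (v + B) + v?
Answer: -860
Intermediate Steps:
f(v, B) = B + 2*v (f(v, B) = (B + v) + v = B + 2*v)
G(r, y) = y/8
p(j, O) = 57 + 24*j
-800 - p(G(f(-5, 3), 1), Q) = -800 - (57 + 24*((1/8)*1)) = -800 - (57 + 24*(1/8)) = -800 - (57 + 3) = -800 - 1*60 = -800 - 60 = -860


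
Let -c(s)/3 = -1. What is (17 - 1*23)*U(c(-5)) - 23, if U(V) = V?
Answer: -41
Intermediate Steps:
c(s) = 3 (c(s) = -3*(-1) = 3)
(17 - 1*23)*U(c(-5)) - 23 = (17 - 1*23)*3 - 23 = (17 - 23)*3 - 23 = -6*3 - 23 = -18 - 23 = -41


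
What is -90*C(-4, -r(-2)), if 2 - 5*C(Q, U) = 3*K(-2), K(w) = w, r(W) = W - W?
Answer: -144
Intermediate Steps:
r(W) = 0
C(Q, U) = 8/5 (C(Q, U) = ⅖ - 3*(-2)/5 = ⅖ - ⅕*(-6) = ⅖ + 6/5 = 8/5)
-90*C(-4, -r(-2)) = -90*8/5 = -144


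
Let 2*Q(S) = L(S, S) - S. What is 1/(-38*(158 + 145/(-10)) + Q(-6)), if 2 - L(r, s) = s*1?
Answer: -1/5446 ≈ -0.00018362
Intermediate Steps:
L(r, s) = 2 - s
Q(S) = 1 - S (Q(S) = ((2 - S) - S)/2 = (2 - 2*S)/2 = 1 - S)
1/(-38*(158 + 145/(-10)) + Q(-6)) = 1/(-38*(158 + 145/(-10)) + (1 - 1*(-6))) = 1/(-38*(158 + 145*(-1/10)) + (1 + 6)) = 1/(-38*(158 - 29/2) + 7) = 1/(-38*287/2 + 7) = 1/(-5453 + 7) = 1/(-5446) = -1/5446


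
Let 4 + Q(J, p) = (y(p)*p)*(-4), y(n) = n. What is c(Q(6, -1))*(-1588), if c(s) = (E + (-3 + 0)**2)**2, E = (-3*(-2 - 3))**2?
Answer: -86952528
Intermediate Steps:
Q(J, p) = -4 - 4*p**2 (Q(J, p) = -4 + (p*p)*(-4) = -4 + p**2*(-4) = -4 - 4*p**2)
E = 225 (E = (-3*(-5))**2 = 15**2 = 225)
c(s) = 54756 (c(s) = (225 + (-3 + 0)**2)**2 = (225 + (-3)**2)**2 = (225 + 9)**2 = 234**2 = 54756)
c(Q(6, -1))*(-1588) = 54756*(-1588) = -86952528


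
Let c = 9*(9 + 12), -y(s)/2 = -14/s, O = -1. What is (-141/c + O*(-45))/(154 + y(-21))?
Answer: 1394/4809 ≈ 0.28987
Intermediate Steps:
y(s) = 28/s (y(s) = -(-28)/s = 28/s)
c = 189 (c = 9*21 = 189)
(-141/c + O*(-45))/(154 + y(-21)) = (-141/189 - 1*(-45))/(154 + 28/(-21)) = (-141*1/189 + 45)/(154 + 28*(-1/21)) = (-47/63 + 45)/(154 - 4/3) = 2788/(63*(458/3)) = (2788/63)*(3/458) = 1394/4809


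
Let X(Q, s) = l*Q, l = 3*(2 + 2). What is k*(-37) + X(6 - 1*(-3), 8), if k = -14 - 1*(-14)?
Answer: 108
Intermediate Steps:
k = 0 (k = -14 + 14 = 0)
l = 12 (l = 3*4 = 12)
X(Q, s) = 12*Q
k*(-37) + X(6 - 1*(-3), 8) = 0*(-37) + 12*(6 - 1*(-3)) = 0 + 12*(6 + 3) = 0 + 12*9 = 0 + 108 = 108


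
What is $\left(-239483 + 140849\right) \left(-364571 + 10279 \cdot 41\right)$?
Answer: $-5609118312$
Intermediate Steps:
$\left(-239483 + 140849\right) \left(-364571 + 10279 \cdot 41\right) = - 98634 \left(-364571 + 421439\right) = \left(-98634\right) 56868 = -5609118312$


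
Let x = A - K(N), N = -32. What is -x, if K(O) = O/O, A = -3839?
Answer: 3840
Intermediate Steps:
K(O) = 1
x = -3840 (x = -3839 - 1*1 = -3839 - 1 = -3840)
-x = -1*(-3840) = 3840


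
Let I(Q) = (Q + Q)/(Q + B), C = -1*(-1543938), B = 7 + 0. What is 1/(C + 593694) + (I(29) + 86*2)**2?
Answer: 1739609375027/57716064 ≈ 30141.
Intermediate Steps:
B = 7
C = 1543938
I(Q) = 2*Q/(7 + Q) (I(Q) = (Q + Q)/(Q + 7) = (2*Q)/(7 + Q) = 2*Q/(7 + Q))
1/(C + 593694) + (I(29) + 86*2)**2 = 1/(1543938 + 593694) + (2*29/(7 + 29) + 86*2)**2 = 1/2137632 + (2*29/36 + 172)**2 = 1/2137632 + (2*29*(1/36) + 172)**2 = 1/2137632 + (29/18 + 172)**2 = 1/2137632 + (3125/18)**2 = 1/2137632 + 9765625/324 = 1739609375027/57716064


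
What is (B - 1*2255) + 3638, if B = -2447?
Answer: -1064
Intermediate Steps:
(B - 1*2255) + 3638 = (-2447 - 1*2255) + 3638 = (-2447 - 2255) + 3638 = -4702 + 3638 = -1064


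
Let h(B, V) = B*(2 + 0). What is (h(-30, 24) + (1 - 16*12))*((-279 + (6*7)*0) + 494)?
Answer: -53965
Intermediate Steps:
h(B, V) = 2*B (h(B, V) = B*2 = 2*B)
(h(-30, 24) + (1 - 16*12))*((-279 + (6*7)*0) + 494) = (2*(-30) + (1 - 16*12))*((-279 + (6*7)*0) + 494) = (-60 + (1 - 192))*((-279 + 42*0) + 494) = (-60 - 191)*((-279 + 0) + 494) = -251*(-279 + 494) = -251*215 = -53965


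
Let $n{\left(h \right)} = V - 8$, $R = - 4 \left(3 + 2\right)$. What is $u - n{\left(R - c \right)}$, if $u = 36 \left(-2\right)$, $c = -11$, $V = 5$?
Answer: $-69$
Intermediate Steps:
$R = -20$ ($R = \left(-4\right) 5 = -20$)
$n{\left(h \right)} = -3$ ($n{\left(h \right)} = 5 - 8 = -3$)
$u = -72$
$u - n{\left(R - c \right)} = -72 - -3 = -72 + 3 = -69$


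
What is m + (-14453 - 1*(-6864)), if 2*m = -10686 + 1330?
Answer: -12267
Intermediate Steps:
m = -4678 (m = (-10686 + 1330)/2 = (½)*(-9356) = -4678)
m + (-14453 - 1*(-6864)) = -4678 + (-14453 - 1*(-6864)) = -4678 + (-14453 + 6864) = -4678 - 7589 = -12267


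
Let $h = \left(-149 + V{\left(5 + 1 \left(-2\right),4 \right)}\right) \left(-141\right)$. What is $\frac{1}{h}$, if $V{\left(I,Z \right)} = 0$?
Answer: $\frac{1}{21009} \approx 4.7599 \cdot 10^{-5}$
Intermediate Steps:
$h = 21009$ ($h = \left(-149 + 0\right) \left(-141\right) = \left(-149\right) \left(-141\right) = 21009$)
$\frac{1}{h} = \frac{1}{21009}$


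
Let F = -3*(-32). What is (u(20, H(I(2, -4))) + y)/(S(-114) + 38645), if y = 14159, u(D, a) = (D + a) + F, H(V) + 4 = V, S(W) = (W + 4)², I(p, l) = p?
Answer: 14273/50745 ≈ 0.28127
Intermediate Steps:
S(W) = (4 + W)²
H(V) = -4 + V
F = 96
u(D, a) = 96 + D + a (u(D, a) = (D + a) + 96 = 96 + D + a)
(u(20, H(I(2, -4))) + y)/(S(-114) + 38645) = ((96 + 20 + (-4 + 2)) + 14159)/((4 - 114)² + 38645) = ((96 + 20 - 2) + 14159)/((-110)² + 38645) = (114 + 14159)/(12100 + 38645) = 14273/50745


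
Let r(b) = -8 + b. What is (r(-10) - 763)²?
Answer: 609961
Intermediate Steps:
(r(-10) - 763)² = ((-8 - 10) - 763)² = (-18 - 763)² = (-781)² = 609961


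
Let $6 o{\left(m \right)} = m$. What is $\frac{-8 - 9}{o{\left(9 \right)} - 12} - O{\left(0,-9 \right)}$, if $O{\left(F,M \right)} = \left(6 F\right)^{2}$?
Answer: $\frac{34}{21} \approx 1.619$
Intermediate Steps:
$o{\left(m \right)} = \frac{m}{6}$
$O{\left(F,M \right)} = 36 F^{2}$
$\frac{-8 - 9}{o{\left(9 \right)} - 12} - O{\left(0,-9 \right)} = \frac{-8 - 9}{\frac{1}{6} \cdot 9 - 12} - 36 \cdot 0^{2} = - \frac{17}{\frac{3}{2} - 12} - 36 \cdot 0 = - \frac{17}{- \frac{21}{2}} - 0 = \left(-17\right) \left(- \frac{2}{21}\right) + 0 = \frac{34}{21} + 0 = \frac{34}{21}$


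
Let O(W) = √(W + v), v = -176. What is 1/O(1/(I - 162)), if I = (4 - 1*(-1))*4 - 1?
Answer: -I*√3599167/25169 ≈ -0.075376*I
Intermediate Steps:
I = 19 (I = (4 + 1)*4 - 1 = 5*4 - 1 = 20 - 1 = 19)
O(W) = √(-176 + W) (O(W) = √(W - 176) = √(-176 + W))
1/O(1/(I - 162)) = 1/(√(-176 + 1/(19 - 162))) = 1/(√(-176 + 1/(-143))) = 1/(√(-176 - 1/143)) = 1/(√(-25169/143)) = 1/(I*√3599167/143) = -I*√3599167/25169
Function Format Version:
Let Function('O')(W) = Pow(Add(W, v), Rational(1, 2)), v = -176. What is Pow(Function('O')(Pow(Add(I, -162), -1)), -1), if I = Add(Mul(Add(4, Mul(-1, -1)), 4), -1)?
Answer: Mul(Rational(-1, 25169), I, Pow(3599167, Rational(1, 2))) ≈ Mul(-0.075376, I)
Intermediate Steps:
I = 19 (I = Add(Mul(Add(4, 1), 4), -1) = Add(Mul(5, 4), -1) = Add(20, -1) = 19)
Function('O')(W) = Pow(Add(-176, W), Rational(1, 2)) (Function('O')(W) = Pow(Add(W, -176), Rational(1, 2)) = Pow(Add(-176, W), Rational(1, 2)))
Pow(Function('O')(Pow(Add(I, -162), -1)), -1) = Pow(Pow(Add(-176, Pow(Add(19, -162), -1)), Rational(1, 2)), -1) = Pow(Pow(Add(-176, Pow(-143, -1)), Rational(1, 2)), -1) = Pow(Pow(Add(-176, Rational(-1, 143)), Rational(1, 2)), -1) = Pow(Pow(Rational(-25169, 143), Rational(1, 2)), -1) = Pow(Mul(Rational(1, 143), I, Pow(3599167, Rational(1, 2))), -1) = Mul(Rational(-1, 25169), I, Pow(3599167, Rational(1, 2)))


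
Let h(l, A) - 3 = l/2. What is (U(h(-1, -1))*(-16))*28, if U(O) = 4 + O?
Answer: -2912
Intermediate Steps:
h(l, A) = 3 + l/2
(U(h(-1, -1))*(-16))*28 = ((4 + (3 + (½)*(-1)))*(-16))*28 = ((4 + (3 - ½))*(-16))*28 = ((4 + 5/2)*(-16))*28 = ((13/2)*(-16))*28 = -104*28 = -2912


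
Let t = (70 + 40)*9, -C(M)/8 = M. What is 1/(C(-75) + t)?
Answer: 1/1590 ≈ 0.00062893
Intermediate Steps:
C(M) = -8*M
t = 990 (t = 110*9 = 990)
1/(C(-75) + t) = 1/(-8*(-75) + 990) = 1/(600 + 990) = 1/1590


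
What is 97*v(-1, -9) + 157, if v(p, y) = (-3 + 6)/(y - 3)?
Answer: 531/4 ≈ 132.75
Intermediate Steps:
v(p, y) = 3/(-3 + y)
97*v(-1, -9) + 157 = 97*(3/(-3 - 9)) + 157 = 97*(3/(-12)) + 157 = 97*(3*(-1/12)) + 157 = 97*(-¼) + 157 = -97/4 + 157 = 531/4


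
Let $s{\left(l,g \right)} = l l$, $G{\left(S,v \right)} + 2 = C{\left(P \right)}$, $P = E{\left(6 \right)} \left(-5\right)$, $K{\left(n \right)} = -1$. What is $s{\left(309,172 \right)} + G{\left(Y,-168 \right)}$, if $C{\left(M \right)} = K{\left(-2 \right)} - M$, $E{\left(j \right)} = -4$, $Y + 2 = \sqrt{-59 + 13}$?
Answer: $95458$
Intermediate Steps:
$Y = -2 + i \sqrt{46}$ ($Y = -2 + \sqrt{-59 + 13} = -2 + \sqrt{-46} = -2 + i \sqrt{46} \approx -2.0 + 6.7823 i$)
$P = 20$ ($P = \left(-4\right) \left(-5\right) = 20$)
$C{\left(M \right)} = -1 - M$
$G{\left(S,v \right)} = -23$ ($G{\left(S,v \right)} = -2 - 21 = -23$)
$s{\left(l,g \right)} = l^{2}$
$s{\left(309,172 \right)} + G{\left(Y,-168 \right)} = 309^{2} - 23 = 95481 - 23 = 95458$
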